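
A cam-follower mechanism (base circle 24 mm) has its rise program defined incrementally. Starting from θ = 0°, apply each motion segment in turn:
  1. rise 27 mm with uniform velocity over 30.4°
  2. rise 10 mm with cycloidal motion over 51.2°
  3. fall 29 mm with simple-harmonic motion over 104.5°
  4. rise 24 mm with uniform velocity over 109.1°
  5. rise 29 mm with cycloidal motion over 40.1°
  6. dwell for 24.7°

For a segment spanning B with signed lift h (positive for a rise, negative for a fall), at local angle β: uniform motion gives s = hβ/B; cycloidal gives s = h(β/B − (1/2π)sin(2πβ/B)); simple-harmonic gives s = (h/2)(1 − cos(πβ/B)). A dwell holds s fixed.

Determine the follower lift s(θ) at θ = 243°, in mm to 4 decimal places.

seg 1 [0°–30.4°] uniform, h=27: full span → s += 27 → s = 27.0000
seg 2 [30.4°–81.6°] cycloidal, h=10: full span → s += 10 → s = 37.0000
seg 3 [81.6°–186.1°] simple-harmonic, h=-29: full span → s += -29 → s = 8.0000
seg 4 [186.1°–295.2°] uniform, h=24: θ=243° here. β=56.9, B=109.1. 24·56.9/109.1 = 12.5170 → s = 20.5170

20.5170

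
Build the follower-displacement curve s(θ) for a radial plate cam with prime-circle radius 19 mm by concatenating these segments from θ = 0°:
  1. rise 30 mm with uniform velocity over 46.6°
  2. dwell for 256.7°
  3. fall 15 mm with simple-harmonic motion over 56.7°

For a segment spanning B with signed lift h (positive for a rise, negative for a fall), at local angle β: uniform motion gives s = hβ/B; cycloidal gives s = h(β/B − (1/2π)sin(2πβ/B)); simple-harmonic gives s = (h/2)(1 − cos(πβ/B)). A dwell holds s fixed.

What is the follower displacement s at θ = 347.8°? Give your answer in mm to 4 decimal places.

seg 1 [0°–46.6°] uniform, h=30: full span → s += 30 → s = 30.0000
seg 2 [46.6°–303.3°] dwell: s stays 30.0000
seg 3 [303.3°–360°] simple-harmonic, h=-15: θ=347.8° here. β=44.5, B=56.7. -15/2·(1 − cos(π·0.7848)) = -13.3508 → s = 16.6492

16.6492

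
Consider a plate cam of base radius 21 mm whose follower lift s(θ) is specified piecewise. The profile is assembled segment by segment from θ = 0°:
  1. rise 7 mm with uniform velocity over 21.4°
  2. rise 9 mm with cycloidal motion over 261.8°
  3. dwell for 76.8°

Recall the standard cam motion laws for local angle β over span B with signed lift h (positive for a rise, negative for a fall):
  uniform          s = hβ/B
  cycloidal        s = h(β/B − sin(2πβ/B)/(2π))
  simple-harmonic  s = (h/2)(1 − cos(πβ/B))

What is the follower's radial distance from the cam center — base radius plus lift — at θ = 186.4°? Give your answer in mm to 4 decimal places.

seg 1 [0°–21.4°] uniform, h=7: full span → s += 7 → s = 7.0000
seg 2 [21.4°–283.2°] cycloidal, h=9: θ=186.4° here. β=165, B=261.8. 9·(0.6303 − sin(2π·0.6303)/(2π)) = 6.7180 → s = 13.7180
radial distance = base radius + s = 21 + 13.7180 = 34.7180

34.7180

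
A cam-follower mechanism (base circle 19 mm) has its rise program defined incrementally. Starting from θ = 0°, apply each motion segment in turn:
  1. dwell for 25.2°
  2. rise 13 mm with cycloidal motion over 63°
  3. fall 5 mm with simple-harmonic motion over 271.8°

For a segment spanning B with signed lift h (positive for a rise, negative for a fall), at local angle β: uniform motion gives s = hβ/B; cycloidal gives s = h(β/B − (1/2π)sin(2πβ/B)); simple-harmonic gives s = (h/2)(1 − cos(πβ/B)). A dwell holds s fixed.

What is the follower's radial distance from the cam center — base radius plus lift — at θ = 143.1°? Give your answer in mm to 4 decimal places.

seg 1 [0°–25.2°] dwell: s stays 0.0000
seg 2 [25.2°–88.2°] cycloidal, h=13: full span → s += 13 → s = 13.0000
seg 3 [88.2°–360°] simple-harmonic, h=-5: θ=143.1° here. β=54.9, B=271.8. -5/2·(1 − cos(π·0.2020)) = -0.4867 → s = 12.5133
radial distance = base radius + s = 19 + 12.5133 = 31.5133

31.5133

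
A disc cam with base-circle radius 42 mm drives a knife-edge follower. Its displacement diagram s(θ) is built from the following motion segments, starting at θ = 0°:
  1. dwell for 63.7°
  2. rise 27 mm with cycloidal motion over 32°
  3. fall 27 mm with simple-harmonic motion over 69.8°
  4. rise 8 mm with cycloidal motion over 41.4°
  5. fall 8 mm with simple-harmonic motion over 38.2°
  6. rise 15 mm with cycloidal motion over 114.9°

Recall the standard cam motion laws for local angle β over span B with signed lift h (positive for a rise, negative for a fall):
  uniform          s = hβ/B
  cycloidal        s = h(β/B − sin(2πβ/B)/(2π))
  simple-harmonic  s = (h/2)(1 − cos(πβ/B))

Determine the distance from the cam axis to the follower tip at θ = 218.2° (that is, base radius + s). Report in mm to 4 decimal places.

seg 1 [0°–63.7°] dwell: s stays 0.0000
seg 2 [63.7°–95.7°] cycloidal, h=27: full span → s += 27 → s = 27.0000
seg 3 [95.7°–165.5°] simple-harmonic, h=-27: full span → s += -27 → s = 0.0000
seg 4 [165.5°–206.9°] cycloidal, h=8: full span → s += 8 → s = 8.0000
seg 5 [206.9°–245.1°] simple-harmonic, h=-8: θ=218.2° here. β=11.3, B=38.2. -8/2·(1 − cos(π·0.2958)) = -1.6065 → s = 6.3935
radial distance = base radius + s = 42 + 6.3935 = 48.3935

48.3935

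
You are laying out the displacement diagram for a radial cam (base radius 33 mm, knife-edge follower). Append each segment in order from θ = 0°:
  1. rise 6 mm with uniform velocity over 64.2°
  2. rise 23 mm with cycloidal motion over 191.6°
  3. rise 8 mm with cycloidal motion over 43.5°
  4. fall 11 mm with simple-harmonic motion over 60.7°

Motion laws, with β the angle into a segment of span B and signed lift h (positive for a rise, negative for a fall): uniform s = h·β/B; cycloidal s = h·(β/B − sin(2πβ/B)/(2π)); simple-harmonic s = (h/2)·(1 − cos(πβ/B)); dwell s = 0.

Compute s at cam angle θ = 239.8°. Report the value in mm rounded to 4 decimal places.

seg 1 [0°–64.2°] uniform, h=6: full span → s += 6 → s = 6.0000
seg 2 [64.2°–255.8°] cycloidal, h=23: θ=239.8° here. β=175.6, B=191.6. 23·(0.9165 − sin(2π·0.9165)/(2π)) = 22.9131 → s = 28.9131

28.9131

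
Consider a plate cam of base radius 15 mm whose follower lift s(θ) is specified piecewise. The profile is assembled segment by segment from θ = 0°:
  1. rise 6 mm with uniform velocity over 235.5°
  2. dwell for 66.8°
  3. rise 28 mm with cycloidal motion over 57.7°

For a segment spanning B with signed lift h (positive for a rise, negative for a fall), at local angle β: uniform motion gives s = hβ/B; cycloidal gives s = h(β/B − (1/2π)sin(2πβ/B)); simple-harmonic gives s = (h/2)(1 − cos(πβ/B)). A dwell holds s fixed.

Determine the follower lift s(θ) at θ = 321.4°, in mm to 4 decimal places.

seg 1 [0°–235.5°] uniform, h=6: full span → s += 6 → s = 6.0000
seg 2 [235.5°–302.3°] dwell: s stays 6.0000
seg 3 [302.3°–360°] cycloidal, h=28: θ=321.4° here. β=19.1, B=57.7. 28·(0.3310 − sin(2π·0.3310)/(2π)) = 5.3774 → s = 11.3774

11.3774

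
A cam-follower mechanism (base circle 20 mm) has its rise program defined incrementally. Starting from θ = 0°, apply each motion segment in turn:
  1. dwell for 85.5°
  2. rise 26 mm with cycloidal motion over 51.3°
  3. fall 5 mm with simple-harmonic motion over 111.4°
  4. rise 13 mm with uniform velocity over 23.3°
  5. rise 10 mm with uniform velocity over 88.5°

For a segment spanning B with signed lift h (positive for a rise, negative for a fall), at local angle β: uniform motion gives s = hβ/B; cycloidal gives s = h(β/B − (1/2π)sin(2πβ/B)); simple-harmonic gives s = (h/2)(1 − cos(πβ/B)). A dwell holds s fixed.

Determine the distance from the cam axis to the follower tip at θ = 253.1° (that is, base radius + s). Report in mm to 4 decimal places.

seg 1 [0°–85.5°] dwell: s stays 0.0000
seg 2 [85.5°–136.8°] cycloidal, h=26: full span → s += 26 → s = 26.0000
seg 3 [136.8°–248.2°] simple-harmonic, h=-5: full span → s += -5 → s = 21.0000
seg 4 [248.2°–271.5°] uniform, h=13: θ=253.1° here. β=4.9, B=23.3. 13·4.9/23.3 = 2.7339 → s = 23.7339
radial distance = base radius + s = 20 + 23.7339 = 43.7339

43.7339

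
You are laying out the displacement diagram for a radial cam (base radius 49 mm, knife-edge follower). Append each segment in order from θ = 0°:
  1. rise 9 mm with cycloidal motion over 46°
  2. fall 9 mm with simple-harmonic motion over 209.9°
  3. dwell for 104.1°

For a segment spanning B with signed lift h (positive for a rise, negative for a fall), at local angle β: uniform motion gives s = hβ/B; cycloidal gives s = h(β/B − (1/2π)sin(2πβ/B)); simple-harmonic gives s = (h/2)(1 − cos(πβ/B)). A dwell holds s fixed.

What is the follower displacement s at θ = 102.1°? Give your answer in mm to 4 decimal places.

seg 1 [0°–46°] cycloidal, h=9: full span → s += 9 → s = 9.0000
seg 2 [46°–255.9°] simple-harmonic, h=-9: θ=102.1° here. β=56.1, B=209.9. -9/2·(1 − cos(π·0.2673)) = -1.4953 → s = 7.5047

7.5047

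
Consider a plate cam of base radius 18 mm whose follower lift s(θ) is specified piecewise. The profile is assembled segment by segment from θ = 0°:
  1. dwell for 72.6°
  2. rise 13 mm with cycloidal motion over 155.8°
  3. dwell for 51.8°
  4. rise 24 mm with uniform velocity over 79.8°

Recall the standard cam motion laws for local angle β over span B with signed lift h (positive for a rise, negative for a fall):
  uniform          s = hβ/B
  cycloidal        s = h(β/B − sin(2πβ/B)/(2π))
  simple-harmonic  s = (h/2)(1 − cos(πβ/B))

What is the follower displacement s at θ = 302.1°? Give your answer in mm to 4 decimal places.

seg 1 [0°–72.6°] dwell: s stays 0.0000
seg 2 [72.6°–228.4°] cycloidal, h=13: full span → s += 13 → s = 13.0000
seg 3 [228.4°–280.2°] dwell: s stays 13.0000
seg 4 [280.2°–360°] uniform, h=24: θ=302.1° here. β=21.9, B=79.8. 24·21.9/79.8 = 6.5865 → s = 19.5865

19.5865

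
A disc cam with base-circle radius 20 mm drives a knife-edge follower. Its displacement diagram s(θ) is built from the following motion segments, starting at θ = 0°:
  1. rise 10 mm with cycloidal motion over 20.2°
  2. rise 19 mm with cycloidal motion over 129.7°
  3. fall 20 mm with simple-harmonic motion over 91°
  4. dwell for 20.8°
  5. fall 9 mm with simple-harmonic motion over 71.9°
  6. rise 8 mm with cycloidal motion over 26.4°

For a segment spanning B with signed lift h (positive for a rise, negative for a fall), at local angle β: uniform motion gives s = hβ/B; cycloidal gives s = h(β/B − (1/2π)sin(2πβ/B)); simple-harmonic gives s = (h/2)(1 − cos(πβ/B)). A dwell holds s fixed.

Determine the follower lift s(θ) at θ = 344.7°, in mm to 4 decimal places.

seg 1 [0°–20.2°] cycloidal, h=10: full span → s += 10 → s = 10.0000
seg 2 [20.2°–149.9°] cycloidal, h=19: full span → s += 19 → s = 29.0000
seg 3 [149.9°–240.9°] simple-harmonic, h=-20: full span → s += -20 → s = 9.0000
seg 4 [240.9°–261.7°] dwell: s stays 9.0000
seg 5 [261.7°–333.6°] simple-harmonic, h=-9: full span → s += -9 → s = 0.0000
seg 6 [333.6°–360°] cycloidal, h=8: θ=344.7° here. β=11.1, B=26.4. 8·(0.4205 − sin(2π·0.4205)/(2π)) = 2.7534 → s = 2.7534

2.7534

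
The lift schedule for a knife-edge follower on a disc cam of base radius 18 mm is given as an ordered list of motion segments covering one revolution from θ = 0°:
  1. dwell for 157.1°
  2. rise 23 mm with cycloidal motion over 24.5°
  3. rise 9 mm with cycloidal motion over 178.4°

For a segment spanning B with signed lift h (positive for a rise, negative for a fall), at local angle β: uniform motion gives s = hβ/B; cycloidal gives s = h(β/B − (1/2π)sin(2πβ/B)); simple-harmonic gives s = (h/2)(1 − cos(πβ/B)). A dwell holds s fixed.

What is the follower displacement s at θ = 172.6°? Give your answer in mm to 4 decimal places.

seg 1 [0°–157.1°] dwell: s stays 0.0000
seg 2 [157.1°–181.6°] cycloidal, h=23: θ=172.6° here. β=15.5, B=24.5. 23·(0.6327 − sin(2π·0.6327)/(2π)) = 17.2609 → s = 17.2609

17.2609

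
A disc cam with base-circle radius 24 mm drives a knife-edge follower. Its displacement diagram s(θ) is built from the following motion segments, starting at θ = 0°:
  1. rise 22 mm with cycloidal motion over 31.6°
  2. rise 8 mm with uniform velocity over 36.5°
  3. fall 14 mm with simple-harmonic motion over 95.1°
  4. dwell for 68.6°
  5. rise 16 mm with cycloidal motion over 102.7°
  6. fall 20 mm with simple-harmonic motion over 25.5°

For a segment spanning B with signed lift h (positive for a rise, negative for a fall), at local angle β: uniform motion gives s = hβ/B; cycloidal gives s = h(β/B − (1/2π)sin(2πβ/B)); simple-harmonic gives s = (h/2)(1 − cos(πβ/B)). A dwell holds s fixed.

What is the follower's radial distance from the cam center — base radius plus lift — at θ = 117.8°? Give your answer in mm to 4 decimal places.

seg 1 [0°–31.6°] cycloidal, h=22: full span → s += 22 → s = 22.0000
seg 2 [31.6°–68.1°] uniform, h=8: full span → s += 8 → s = 30.0000
seg 3 [68.1°–163.2°] simple-harmonic, h=-14: θ=117.8° here. β=49.7, B=95.1. -14/2·(1 − cos(π·0.5226)) = -7.4968 → s = 22.5032
radial distance = base radius + s = 24 + 22.5032 = 46.5032

46.5032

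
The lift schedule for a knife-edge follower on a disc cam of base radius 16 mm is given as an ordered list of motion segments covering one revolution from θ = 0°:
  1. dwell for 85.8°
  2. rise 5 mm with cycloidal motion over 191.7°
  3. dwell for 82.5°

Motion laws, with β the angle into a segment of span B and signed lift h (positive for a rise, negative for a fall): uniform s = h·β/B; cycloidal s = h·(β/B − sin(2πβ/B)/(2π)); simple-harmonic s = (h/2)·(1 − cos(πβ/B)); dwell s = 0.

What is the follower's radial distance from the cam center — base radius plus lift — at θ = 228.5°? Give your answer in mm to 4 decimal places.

seg 1 [0°–85.8°] dwell: s stays 0.0000
seg 2 [85.8°–277.5°] cycloidal, h=5: θ=228.5° here. β=142.7, B=191.7. 5·(0.7444 − sin(2π·0.7444)/(2π)) = 4.5172 → s = 4.5172
radial distance = base radius + s = 16 + 4.5172 = 20.5172

20.5172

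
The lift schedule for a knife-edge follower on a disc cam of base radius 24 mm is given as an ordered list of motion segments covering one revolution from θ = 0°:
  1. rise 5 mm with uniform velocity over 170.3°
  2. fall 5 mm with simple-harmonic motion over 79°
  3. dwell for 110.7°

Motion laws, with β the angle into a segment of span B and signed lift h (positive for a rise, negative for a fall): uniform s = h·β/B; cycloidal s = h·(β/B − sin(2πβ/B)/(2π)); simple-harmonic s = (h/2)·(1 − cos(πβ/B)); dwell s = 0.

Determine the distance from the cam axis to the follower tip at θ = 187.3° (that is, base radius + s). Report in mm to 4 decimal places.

seg 1 [0°–170.3°] uniform, h=5: full span → s += 5 → s = 5.0000
seg 2 [170.3°–249.3°] simple-harmonic, h=-5: θ=187.3° here. β=17, B=79. -5/2·(1 − cos(π·0.2152)) = -0.5499 → s = 4.4501
radial distance = base radius + s = 24 + 4.4501 = 28.4501

28.4501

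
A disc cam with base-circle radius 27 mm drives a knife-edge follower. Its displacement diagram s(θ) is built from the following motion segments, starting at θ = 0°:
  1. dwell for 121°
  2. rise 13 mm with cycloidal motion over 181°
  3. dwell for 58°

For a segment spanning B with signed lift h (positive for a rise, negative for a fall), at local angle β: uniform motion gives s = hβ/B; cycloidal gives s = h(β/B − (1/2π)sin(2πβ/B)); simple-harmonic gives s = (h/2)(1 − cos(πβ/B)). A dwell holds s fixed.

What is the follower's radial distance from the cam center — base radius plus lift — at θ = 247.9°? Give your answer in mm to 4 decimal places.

seg 1 [0°–121°] dwell: s stays 0.0000
seg 2 [121°–302°] cycloidal, h=13: θ=247.9° here. β=126.9, B=181. 13·(0.7011 − sin(2π·0.7011)/(2π)) = 11.0865 → s = 11.0865
radial distance = base radius + s = 27 + 11.0865 = 38.0865

38.0865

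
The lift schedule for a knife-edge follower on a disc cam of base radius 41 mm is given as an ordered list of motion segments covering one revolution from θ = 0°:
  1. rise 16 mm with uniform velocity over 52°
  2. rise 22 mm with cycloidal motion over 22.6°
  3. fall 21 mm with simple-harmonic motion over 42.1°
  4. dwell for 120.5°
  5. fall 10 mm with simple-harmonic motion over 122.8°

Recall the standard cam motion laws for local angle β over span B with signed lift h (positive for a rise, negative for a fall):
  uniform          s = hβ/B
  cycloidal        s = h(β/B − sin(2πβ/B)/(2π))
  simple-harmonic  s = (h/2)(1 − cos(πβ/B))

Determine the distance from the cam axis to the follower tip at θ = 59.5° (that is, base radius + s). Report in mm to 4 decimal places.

seg 1 [0°–52°] uniform, h=16: full span → s += 16 → s = 16.0000
seg 2 [52°–74.6°] cycloidal, h=22: θ=59.5° here. β=7.5, B=22.6. 22·(0.3319 − sin(2π·0.3319)/(2π)) = 4.2525 → s = 20.2525
radial distance = base radius + s = 41 + 20.2525 = 61.2525

61.2525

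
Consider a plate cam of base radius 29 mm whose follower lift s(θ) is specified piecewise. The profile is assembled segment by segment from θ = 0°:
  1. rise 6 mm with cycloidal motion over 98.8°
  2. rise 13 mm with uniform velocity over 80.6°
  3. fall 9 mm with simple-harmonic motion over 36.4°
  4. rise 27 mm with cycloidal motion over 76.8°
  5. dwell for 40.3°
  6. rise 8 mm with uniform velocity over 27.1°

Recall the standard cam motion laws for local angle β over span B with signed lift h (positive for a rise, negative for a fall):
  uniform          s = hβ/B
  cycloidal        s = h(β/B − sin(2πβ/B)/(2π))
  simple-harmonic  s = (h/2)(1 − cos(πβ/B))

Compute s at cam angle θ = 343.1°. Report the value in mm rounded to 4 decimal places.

seg 1 [0°–98.8°] cycloidal, h=6: full span → s += 6 → s = 6.0000
seg 2 [98.8°–179.4°] uniform, h=13: full span → s += 13 → s = 19.0000
seg 3 [179.4°–215.8°] simple-harmonic, h=-9: full span → s += -9 → s = 10.0000
seg 4 [215.8°–292.6°] cycloidal, h=27: full span → s += 27 → s = 37.0000
seg 5 [292.6°–332.9°] dwell: s stays 37.0000
seg 6 [332.9°–360°] uniform, h=8: θ=343.1° here. β=10.2, B=27.1. 8·10.2/27.1 = 3.0111 → s = 40.0111

40.0111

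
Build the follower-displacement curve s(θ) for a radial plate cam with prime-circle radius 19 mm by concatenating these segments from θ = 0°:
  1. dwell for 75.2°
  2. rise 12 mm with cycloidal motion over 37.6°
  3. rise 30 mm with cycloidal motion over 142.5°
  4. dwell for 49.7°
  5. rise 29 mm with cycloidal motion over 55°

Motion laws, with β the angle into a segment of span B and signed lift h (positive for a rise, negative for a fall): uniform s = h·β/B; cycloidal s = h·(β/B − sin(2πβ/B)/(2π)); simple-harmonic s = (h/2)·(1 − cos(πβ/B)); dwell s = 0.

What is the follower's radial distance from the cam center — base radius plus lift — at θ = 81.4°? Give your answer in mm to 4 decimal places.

seg 1 [0°–75.2°] dwell: s stays 0.0000
seg 2 [75.2°–112.8°] cycloidal, h=12: θ=81.4° here. β=6.2, B=37.6. 12·(0.1649 − sin(2π·0.1649)/(2π)) = 0.3355 → s = 0.3355
radial distance = base radius + s = 19 + 0.3355 = 19.3355

19.3355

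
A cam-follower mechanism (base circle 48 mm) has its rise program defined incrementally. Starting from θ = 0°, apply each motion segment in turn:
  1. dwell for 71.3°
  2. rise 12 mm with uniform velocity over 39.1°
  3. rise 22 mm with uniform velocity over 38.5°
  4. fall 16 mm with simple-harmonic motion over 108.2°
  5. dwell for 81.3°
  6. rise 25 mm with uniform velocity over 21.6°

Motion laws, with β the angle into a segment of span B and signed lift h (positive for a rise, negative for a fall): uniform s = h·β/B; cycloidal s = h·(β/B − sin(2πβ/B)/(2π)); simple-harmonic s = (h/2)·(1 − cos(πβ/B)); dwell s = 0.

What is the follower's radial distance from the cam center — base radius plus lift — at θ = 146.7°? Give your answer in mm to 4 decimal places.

seg 1 [0°–71.3°] dwell: s stays 0.0000
seg 2 [71.3°–110.4°] uniform, h=12: full span → s += 12 → s = 12.0000
seg 3 [110.4°–148.9°] uniform, h=22: θ=146.7° here. β=36.3, B=38.5. 22·36.3/38.5 = 20.7429 → s = 32.7429
radial distance = base radius + s = 48 + 32.7429 = 80.7429

80.7429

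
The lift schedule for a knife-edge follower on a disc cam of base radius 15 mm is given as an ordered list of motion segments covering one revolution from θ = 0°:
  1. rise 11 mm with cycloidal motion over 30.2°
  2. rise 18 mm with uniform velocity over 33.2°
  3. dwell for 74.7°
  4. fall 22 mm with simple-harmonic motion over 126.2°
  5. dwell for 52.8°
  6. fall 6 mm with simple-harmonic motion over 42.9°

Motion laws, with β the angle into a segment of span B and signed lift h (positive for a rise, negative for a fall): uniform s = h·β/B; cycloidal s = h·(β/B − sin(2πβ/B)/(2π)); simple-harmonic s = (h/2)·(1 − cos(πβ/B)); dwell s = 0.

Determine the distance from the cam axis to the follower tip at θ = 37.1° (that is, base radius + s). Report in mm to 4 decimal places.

seg 1 [0°–30.2°] cycloidal, h=11: full span → s += 11 → s = 11.0000
seg 2 [30.2°–63.4°] uniform, h=18: θ=37.1° here. β=6.9, B=33.2. 18·6.9/33.2 = 3.7410 → s = 14.7410
radial distance = base radius + s = 15 + 14.7410 = 29.7410

29.7410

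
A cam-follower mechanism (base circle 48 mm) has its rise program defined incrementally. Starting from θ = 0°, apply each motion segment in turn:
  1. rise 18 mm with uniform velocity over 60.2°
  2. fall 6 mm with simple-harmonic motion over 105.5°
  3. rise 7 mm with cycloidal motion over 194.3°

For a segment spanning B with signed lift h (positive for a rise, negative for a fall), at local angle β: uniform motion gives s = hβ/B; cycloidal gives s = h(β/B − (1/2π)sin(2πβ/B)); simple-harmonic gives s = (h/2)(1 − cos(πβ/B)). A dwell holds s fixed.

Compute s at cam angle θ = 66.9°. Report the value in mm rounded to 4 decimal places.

seg 1 [0°–60.2°] uniform, h=18: full span → s += 18 → s = 18.0000
seg 2 [60.2°–165.7°] simple-harmonic, h=-6: θ=66.9° here. β=6.7, B=105.5. -6/2·(1 − cos(π·0.0635)) = -0.0595 → s = 17.9405

17.9405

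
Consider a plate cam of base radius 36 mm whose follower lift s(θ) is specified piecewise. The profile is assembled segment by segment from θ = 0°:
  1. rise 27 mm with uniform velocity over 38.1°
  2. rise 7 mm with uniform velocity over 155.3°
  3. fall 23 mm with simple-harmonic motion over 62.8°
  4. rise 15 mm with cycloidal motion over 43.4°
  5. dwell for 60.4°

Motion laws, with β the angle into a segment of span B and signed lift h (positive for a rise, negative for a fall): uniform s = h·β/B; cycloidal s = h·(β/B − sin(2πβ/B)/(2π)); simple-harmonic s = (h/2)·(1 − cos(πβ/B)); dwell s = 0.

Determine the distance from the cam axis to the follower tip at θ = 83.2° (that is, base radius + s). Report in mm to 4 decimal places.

seg 1 [0°–38.1°] uniform, h=27: full span → s += 27 → s = 27.0000
seg 2 [38.1°–193.4°] uniform, h=7: θ=83.2° here. β=45.1, B=155.3. 7·45.1/155.3 = 2.0328 → s = 29.0328
radial distance = base radius + s = 36 + 29.0328 = 65.0328

65.0328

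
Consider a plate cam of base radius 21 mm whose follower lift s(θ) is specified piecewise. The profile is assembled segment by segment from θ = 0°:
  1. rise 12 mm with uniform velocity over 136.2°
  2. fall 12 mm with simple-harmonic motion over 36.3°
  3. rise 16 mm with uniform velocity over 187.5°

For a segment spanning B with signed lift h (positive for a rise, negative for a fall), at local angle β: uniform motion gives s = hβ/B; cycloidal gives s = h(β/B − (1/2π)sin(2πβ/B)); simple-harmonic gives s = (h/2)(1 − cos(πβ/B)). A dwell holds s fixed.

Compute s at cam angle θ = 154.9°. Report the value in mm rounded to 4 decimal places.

seg 1 [0°–136.2°] uniform, h=12: full span → s += 12 → s = 12.0000
seg 2 [136.2°–172.5°] simple-harmonic, h=-12: θ=154.9° here. β=18.7, B=36.3. -12/2·(1 − cos(π·0.5152)) = -6.2855 → s = 5.7145

5.7145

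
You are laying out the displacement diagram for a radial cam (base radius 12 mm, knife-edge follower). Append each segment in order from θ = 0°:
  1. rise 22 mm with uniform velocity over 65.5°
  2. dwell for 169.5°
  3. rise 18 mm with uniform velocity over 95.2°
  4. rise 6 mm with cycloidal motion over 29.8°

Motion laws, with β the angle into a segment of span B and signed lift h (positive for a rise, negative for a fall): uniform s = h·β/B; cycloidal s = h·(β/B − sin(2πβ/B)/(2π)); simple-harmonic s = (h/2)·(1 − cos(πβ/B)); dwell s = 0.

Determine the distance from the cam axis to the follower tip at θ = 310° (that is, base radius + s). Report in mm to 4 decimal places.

seg 1 [0°–65.5°] uniform, h=22: full span → s += 22 → s = 22.0000
seg 2 [65.5°–235°] dwell: s stays 22.0000
seg 3 [235°–330.2°] uniform, h=18: θ=310° here. β=75, B=95.2. 18·75/95.2 = 14.1807 → s = 36.1807
radial distance = base radius + s = 12 + 36.1807 = 48.1807

48.1807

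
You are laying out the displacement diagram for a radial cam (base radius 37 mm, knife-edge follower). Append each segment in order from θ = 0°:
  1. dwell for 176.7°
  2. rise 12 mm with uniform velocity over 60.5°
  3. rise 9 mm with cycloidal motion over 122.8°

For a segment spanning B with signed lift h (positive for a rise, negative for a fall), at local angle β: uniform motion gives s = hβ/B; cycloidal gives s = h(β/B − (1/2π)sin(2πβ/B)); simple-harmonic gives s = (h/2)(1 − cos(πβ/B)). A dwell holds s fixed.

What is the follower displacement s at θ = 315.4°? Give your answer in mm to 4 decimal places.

seg 1 [0°–176.7°] dwell: s stays 0.0000
seg 2 [176.7°–237.2°] uniform, h=12: full span → s += 12 → s = 12.0000
seg 3 [237.2°–360°] cycloidal, h=9: θ=315.4° here. β=78.2, B=122.8. 9·(0.6368 − sin(2π·0.6368)/(2π)) = 6.8164 → s = 18.8164

18.8164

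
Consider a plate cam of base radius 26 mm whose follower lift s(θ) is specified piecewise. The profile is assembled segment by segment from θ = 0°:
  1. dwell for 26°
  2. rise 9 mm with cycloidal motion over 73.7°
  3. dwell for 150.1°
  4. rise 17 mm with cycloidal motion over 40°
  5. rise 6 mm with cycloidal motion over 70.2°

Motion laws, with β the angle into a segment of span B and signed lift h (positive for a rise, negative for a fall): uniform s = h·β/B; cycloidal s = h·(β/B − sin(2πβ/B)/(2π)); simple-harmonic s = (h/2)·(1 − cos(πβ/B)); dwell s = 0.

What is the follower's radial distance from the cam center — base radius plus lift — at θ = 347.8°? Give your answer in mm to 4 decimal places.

seg 1 [0°–26°] dwell: s stays 0.0000
seg 2 [26°–99.7°] cycloidal, h=9: full span → s += 9 → s = 9.0000
seg 3 [99.7°–249.8°] dwell: s stays 9.0000
seg 4 [249.8°–289.8°] cycloidal, h=17: full span → s += 17 → s = 26.0000
seg 5 [289.8°–360°] cycloidal, h=6: θ=347.8° here. β=58, B=70.2. 6·(0.8262 − sin(2π·0.8262)/(2π)) = 5.8048 → s = 31.8048
radial distance = base radius + s = 26 + 31.8048 = 57.8048

57.8048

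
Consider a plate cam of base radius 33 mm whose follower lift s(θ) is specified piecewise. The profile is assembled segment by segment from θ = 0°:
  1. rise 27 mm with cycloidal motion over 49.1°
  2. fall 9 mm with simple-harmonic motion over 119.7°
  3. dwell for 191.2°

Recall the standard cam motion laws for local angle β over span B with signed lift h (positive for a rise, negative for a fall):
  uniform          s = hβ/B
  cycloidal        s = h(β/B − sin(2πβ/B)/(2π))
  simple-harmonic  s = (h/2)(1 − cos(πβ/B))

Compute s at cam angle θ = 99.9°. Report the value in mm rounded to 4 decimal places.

seg 1 [0°–49.1°] cycloidal, h=27: full span → s += 27 → s = 27.0000
seg 2 [49.1°–168.8°] simple-harmonic, h=-9: θ=99.9° here. β=50.8, B=119.7. -9/2·(1 − cos(π·0.4244)) = -3.4412 → s = 23.5588

23.5588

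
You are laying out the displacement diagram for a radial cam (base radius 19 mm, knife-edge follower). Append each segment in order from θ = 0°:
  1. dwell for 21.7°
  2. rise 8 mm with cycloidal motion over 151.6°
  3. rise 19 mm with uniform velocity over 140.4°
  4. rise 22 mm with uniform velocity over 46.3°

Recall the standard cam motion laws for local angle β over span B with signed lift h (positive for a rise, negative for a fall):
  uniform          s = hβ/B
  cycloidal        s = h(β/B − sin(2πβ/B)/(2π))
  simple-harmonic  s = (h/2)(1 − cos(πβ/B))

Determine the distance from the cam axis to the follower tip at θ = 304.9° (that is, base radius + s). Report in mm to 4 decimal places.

seg 1 [0°–21.7°] dwell: s stays 0.0000
seg 2 [21.7°–173.3°] cycloidal, h=8: full span → s += 8 → s = 8.0000
seg 3 [173.3°–313.7°] uniform, h=19: θ=304.9° here. β=131.6, B=140.4. 19·131.6/140.4 = 17.8091 → s = 25.8091
radial distance = base radius + s = 19 + 25.8091 = 44.8091

44.8091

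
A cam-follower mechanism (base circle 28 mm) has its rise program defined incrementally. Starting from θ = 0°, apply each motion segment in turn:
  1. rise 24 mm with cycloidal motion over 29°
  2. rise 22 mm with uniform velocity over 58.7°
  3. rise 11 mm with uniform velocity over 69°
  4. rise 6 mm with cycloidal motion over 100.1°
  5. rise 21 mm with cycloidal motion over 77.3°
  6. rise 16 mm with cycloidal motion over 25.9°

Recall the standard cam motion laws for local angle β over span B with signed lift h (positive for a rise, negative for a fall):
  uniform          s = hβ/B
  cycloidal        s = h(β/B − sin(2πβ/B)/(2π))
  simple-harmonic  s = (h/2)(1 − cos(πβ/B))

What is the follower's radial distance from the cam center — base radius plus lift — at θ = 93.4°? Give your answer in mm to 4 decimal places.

seg 1 [0°–29°] cycloidal, h=24: full span → s += 24 → s = 24.0000
seg 2 [29°–87.7°] uniform, h=22: full span → s += 22 → s = 46.0000
seg 3 [87.7°–156.7°] uniform, h=11: θ=93.4° here. β=5.7, B=69. 11·5.7/69 = 0.9087 → s = 46.9087
radial distance = base radius + s = 28 + 46.9087 = 74.9087

74.9087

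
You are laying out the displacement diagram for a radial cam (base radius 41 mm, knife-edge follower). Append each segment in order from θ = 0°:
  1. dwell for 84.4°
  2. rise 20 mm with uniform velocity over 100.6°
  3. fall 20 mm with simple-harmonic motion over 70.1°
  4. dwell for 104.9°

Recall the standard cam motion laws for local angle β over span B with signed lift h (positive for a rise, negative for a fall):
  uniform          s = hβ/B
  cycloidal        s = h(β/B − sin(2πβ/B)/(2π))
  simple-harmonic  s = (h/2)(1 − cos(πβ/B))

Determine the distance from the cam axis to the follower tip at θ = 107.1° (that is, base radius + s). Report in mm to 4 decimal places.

seg 1 [0°–84.4°] dwell: s stays 0.0000
seg 2 [84.4°–185°] uniform, h=20: θ=107.1° here. β=22.7, B=100.6. 20·22.7/100.6 = 4.5129 → s = 4.5129
radial distance = base radius + s = 41 + 4.5129 = 45.5129

45.5129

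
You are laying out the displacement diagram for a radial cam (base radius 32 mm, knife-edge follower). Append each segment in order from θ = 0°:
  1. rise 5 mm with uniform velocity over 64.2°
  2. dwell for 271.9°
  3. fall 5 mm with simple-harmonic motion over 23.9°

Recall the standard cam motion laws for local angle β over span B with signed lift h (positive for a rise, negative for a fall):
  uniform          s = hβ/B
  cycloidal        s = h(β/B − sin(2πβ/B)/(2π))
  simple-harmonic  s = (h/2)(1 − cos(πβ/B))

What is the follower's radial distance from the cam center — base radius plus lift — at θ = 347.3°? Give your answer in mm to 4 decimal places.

seg 1 [0°–64.2°] uniform, h=5: full span → s += 5 → s = 5.0000
seg 2 [64.2°–336.1°] dwell: s stays 5.0000
seg 3 [336.1°–360°] simple-harmonic, h=-5: θ=347.3° here. β=11.2, B=23.9. -5/2·(1 − cos(π·0.4686)) = -2.2539 → s = 2.7461
radial distance = base radius + s = 32 + 2.7461 = 34.7461

34.7461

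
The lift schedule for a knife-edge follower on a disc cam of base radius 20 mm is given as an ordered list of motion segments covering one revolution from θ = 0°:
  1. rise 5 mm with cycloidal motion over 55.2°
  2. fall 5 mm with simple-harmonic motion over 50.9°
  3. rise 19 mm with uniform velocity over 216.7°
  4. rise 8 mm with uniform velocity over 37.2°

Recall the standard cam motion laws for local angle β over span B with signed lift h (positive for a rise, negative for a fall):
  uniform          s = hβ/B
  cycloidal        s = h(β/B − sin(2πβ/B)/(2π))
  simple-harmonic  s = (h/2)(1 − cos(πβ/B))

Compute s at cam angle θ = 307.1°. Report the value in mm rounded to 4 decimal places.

seg 1 [0°–55.2°] cycloidal, h=5: full span → s += 5 → s = 5.0000
seg 2 [55.2°–106.1°] simple-harmonic, h=-5: full span → s += -5 → s = 0.0000
seg 3 [106.1°–322.8°] uniform, h=19: θ=307.1° here. β=201, B=216.7. 19·201/216.7 = 17.6234 → s = 17.6234

17.6234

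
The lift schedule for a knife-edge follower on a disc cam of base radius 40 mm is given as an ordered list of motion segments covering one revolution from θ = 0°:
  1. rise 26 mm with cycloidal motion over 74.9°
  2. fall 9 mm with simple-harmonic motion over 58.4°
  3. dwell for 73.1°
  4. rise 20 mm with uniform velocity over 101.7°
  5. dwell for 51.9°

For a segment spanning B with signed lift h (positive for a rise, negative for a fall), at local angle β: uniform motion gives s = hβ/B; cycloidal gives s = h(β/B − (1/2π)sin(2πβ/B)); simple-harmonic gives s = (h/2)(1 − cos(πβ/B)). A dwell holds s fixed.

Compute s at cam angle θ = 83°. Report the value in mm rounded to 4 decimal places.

seg 1 [0°–74.9°] cycloidal, h=26: full span → s += 26 → s = 26.0000
seg 2 [74.9°–133.3°] simple-harmonic, h=-9: θ=83° here. β=8.1, B=58.4. -9/2·(1 − cos(π·0.1387)) = -0.4205 → s = 25.5795

25.5795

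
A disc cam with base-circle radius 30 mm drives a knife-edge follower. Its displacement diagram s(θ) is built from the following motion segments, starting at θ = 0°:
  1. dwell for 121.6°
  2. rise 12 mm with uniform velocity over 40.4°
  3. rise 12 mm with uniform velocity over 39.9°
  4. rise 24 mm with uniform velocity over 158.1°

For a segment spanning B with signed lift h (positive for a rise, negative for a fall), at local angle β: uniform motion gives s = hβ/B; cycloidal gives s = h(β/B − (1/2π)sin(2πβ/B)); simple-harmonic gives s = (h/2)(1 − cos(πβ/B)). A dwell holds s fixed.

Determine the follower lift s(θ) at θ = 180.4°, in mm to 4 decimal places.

seg 1 [0°–121.6°] dwell: s stays 0.0000
seg 2 [121.6°–162°] uniform, h=12: full span → s += 12 → s = 12.0000
seg 3 [162°–201.9°] uniform, h=12: θ=180.4° here. β=18.4, B=39.9. 12·18.4/39.9 = 5.5338 → s = 17.5338

17.5338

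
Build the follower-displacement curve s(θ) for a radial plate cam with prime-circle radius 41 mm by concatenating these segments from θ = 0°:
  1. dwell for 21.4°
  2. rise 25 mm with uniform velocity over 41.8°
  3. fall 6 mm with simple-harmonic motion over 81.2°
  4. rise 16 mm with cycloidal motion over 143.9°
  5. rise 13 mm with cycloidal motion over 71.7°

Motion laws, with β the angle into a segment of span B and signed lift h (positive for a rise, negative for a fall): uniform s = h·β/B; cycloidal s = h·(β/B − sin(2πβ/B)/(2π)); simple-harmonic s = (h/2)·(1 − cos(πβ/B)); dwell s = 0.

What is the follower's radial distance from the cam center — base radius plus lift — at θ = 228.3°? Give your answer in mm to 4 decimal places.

seg 1 [0°–21.4°] dwell: s stays 0.0000
seg 2 [21.4°–63.2°] uniform, h=25: full span → s += 25 → s = 25.0000
seg 3 [63.2°–144.4°] simple-harmonic, h=-6: full span → s += -6 → s = 19.0000
seg 4 [144.4°–288.3°] cycloidal, h=16: θ=228.3° here. β=83.9, B=143.9. 16·(0.5830 − sin(2π·0.5830)/(2π)) = 10.5979 → s = 29.5979
radial distance = base radius + s = 41 + 29.5979 = 70.5979

70.5979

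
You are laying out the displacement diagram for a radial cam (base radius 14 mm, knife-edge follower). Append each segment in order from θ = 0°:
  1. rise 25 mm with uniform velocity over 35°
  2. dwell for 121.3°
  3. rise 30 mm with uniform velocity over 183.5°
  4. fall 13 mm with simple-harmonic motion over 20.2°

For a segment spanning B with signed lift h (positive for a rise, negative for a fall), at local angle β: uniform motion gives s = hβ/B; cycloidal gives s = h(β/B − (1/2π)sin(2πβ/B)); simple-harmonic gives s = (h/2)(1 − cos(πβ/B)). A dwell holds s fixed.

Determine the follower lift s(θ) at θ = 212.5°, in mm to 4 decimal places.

seg 1 [0°–35°] uniform, h=25: full span → s += 25 → s = 25.0000
seg 2 [35°–156.3°] dwell: s stays 25.0000
seg 3 [156.3°–339.8°] uniform, h=30: θ=212.5° here. β=56.2, B=183.5. 30·56.2/183.5 = 9.1880 → s = 34.1880

34.1880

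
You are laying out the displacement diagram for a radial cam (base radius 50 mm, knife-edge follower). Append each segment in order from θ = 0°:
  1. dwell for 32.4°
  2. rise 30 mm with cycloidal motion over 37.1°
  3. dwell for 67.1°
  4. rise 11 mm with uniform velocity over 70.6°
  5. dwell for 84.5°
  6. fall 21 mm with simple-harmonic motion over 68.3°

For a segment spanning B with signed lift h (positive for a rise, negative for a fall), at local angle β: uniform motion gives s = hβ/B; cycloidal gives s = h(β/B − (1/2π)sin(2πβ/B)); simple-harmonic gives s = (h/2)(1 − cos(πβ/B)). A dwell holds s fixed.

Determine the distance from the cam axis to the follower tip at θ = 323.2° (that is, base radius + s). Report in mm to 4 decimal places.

seg 1 [0°–32.4°] dwell: s stays 0.0000
seg 2 [32.4°–69.5°] cycloidal, h=30: full span → s += 30 → s = 30.0000
seg 3 [69.5°–136.6°] dwell: s stays 30.0000
seg 4 [136.6°–207.2°] uniform, h=11: full span → s += 11 → s = 41.0000
seg 5 [207.2°–291.7°] dwell: s stays 41.0000
seg 6 [291.7°–360°] simple-harmonic, h=-21: θ=323.2° here. β=31.5, B=68.3. -21/2·(1 − cos(π·0.4612)) = -9.2233 → s = 31.7767
radial distance = base radius + s = 50 + 31.7767 = 81.7767

81.7767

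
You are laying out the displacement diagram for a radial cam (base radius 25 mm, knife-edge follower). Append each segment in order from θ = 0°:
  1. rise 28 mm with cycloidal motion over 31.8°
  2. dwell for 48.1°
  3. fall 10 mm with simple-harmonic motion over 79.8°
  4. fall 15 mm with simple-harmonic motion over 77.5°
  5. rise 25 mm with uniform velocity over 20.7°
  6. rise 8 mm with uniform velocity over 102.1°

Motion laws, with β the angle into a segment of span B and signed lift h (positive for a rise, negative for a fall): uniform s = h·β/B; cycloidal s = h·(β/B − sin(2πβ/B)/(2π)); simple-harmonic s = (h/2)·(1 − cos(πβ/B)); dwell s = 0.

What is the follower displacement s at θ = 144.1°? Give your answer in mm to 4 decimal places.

seg 1 [0°–31.8°] cycloidal, h=28: full span → s += 28 → s = 28.0000
seg 2 [31.8°–79.9°] dwell: s stays 28.0000
seg 3 [79.9°–159.7°] simple-harmonic, h=-10: θ=144.1° here. β=64.2, B=79.8. -10/2·(1 − cos(π·0.8045)) = -9.0863 → s = 18.9137

18.9137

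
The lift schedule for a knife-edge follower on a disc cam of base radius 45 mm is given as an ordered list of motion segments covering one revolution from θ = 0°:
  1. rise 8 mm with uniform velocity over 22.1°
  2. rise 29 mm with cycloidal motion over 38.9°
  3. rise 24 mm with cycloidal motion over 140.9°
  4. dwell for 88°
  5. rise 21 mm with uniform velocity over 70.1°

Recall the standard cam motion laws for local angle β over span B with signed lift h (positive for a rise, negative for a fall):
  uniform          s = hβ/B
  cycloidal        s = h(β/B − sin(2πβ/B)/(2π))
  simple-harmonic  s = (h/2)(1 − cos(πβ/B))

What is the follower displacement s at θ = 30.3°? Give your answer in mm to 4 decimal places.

seg 1 [0°–22.1°] uniform, h=8: full span → s += 8 → s = 8.0000
seg 2 [22.1°–61°] cycloidal, h=29: θ=30.3° here. β=8.2, B=38.9. 29·(0.2108 − sin(2π·0.2108)/(2π)) = 1.6369 → s = 9.6369

9.6369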